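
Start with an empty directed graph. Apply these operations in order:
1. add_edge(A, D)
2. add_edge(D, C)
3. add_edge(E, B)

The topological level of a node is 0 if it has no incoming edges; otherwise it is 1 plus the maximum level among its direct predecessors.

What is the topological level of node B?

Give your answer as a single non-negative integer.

Answer: 1

Derivation:
Op 1: add_edge(A, D). Edges now: 1
Op 2: add_edge(D, C). Edges now: 2
Op 3: add_edge(E, B). Edges now: 3
Compute levels (Kahn BFS):
  sources (in-degree 0): A, E
  process A: level=0
    A->D: in-degree(D)=0, level(D)=1, enqueue
  process E: level=0
    E->B: in-degree(B)=0, level(B)=1, enqueue
  process D: level=1
    D->C: in-degree(C)=0, level(C)=2, enqueue
  process B: level=1
  process C: level=2
All levels: A:0, B:1, C:2, D:1, E:0
level(B) = 1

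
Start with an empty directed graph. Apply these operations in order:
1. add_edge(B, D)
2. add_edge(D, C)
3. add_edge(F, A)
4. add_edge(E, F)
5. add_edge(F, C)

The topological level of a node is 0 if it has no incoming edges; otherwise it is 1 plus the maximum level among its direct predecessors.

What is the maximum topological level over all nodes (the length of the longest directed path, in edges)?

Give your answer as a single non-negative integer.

Op 1: add_edge(B, D). Edges now: 1
Op 2: add_edge(D, C). Edges now: 2
Op 3: add_edge(F, A). Edges now: 3
Op 4: add_edge(E, F). Edges now: 4
Op 5: add_edge(F, C). Edges now: 5
Compute levels (Kahn BFS):
  sources (in-degree 0): B, E
  process B: level=0
    B->D: in-degree(D)=0, level(D)=1, enqueue
  process E: level=0
    E->F: in-degree(F)=0, level(F)=1, enqueue
  process D: level=1
    D->C: in-degree(C)=1, level(C)>=2
  process F: level=1
    F->A: in-degree(A)=0, level(A)=2, enqueue
    F->C: in-degree(C)=0, level(C)=2, enqueue
  process A: level=2
  process C: level=2
All levels: A:2, B:0, C:2, D:1, E:0, F:1
max level = 2

Answer: 2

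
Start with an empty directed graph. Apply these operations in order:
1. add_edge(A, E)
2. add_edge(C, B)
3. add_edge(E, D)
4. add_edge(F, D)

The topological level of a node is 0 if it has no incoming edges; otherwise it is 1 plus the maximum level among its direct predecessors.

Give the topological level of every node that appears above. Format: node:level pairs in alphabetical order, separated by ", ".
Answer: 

Answer: A:0, B:1, C:0, D:2, E:1, F:0

Derivation:
Op 1: add_edge(A, E). Edges now: 1
Op 2: add_edge(C, B). Edges now: 2
Op 3: add_edge(E, D). Edges now: 3
Op 4: add_edge(F, D). Edges now: 4
Compute levels (Kahn BFS):
  sources (in-degree 0): A, C, F
  process A: level=0
    A->E: in-degree(E)=0, level(E)=1, enqueue
  process C: level=0
    C->B: in-degree(B)=0, level(B)=1, enqueue
  process F: level=0
    F->D: in-degree(D)=1, level(D)>=1
  process E: level=1
    E->D: in-degree(D)=0, level(D)=2, enqueue
  process B: level=1
  process D: level=2
All levels: A:0, B:1, C:0, D:2, E:1, F:0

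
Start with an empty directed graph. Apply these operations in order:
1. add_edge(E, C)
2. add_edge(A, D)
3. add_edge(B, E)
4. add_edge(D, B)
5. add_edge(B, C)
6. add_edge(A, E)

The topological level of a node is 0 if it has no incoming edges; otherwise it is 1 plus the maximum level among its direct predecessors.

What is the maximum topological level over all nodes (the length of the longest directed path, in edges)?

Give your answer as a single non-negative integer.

Answer: 4

Derivation:
Op 1: add_edge(E, C). Edges now: 1
Op 2: add_edge(A, D). Edges now: 2
Op 3: add_edge(B, E). Edges now: 3
Op 4: add_edge(D, B). Edges now: 4
Op 5: add_edge(B, C). Edges now: 5
Op 6: add_edge(A, E). Edges now: 6
Compute levels (Kahn BFS):
  sources (in-degree 0): A
  process A: level=0
    A->D: in-degree(D)=0, level(D)=1, enqueue
    A->E: in-degree(E)=1, level(E)>=1
  process D: level=1
    D->B: in-degree(B)=0, level(B)=2, enqueue
  process B: level=2
    B->C: in-degree(C)=1, level(C)>=3
    B->E: in-degree(E)=0, level(E)=3, enqueue
  process E: level=3
    E->C: in-degree(C)=0, level(C)=4, enqueue
  process C: level=4
All levels: A:0, B:2, C:4, D:1, E:3
max level = 4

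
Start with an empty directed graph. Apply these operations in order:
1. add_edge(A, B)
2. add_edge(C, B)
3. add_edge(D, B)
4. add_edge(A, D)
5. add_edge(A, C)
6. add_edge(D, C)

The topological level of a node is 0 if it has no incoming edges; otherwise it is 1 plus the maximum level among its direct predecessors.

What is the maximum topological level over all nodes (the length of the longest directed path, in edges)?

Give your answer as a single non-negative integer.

Answer: 3

Derivation:
Op 1: add_edge(A, B). Edges now: 1
Op 2: add_edge(C, B). Edges now: 2
Op 3: add_edge(D, B). Edges now: 3
Op 4: add_edge(A, D). Edges now: 4
Op 5: add_edge(A, C). Edges now: 5
Op 6: add_edge(D, C). Edges now: 6
Compute levels (Kahn BFS):
  sources (in-degree 0): A
  process A: level=0
    A->B: in-degree(B)=2, level(B)>=1
    A->C: in-degree(C)=1, level(C)>=1
    A->D: in-degree(D)=0, level(D)=1, enqueue
  process D: level=1
    D->B: in-degree(B)=1, level(B)>=2
    D->C: in-degree(C)=0, level(C)=2, enqueue
  process C: level=2
    C->B: in-degree(B)=0, level(B)=3, enqueue
  process B: level=3
All levels: A:0, B:3, C:2, D:1
max level = 3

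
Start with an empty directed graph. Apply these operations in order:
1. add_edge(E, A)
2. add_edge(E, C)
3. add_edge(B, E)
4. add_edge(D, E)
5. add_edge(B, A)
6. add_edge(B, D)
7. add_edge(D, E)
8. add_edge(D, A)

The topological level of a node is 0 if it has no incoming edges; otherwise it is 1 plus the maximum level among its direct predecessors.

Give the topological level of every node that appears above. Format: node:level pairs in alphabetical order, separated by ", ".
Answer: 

Op 1: add_edge(E, A). Edges now: 1
Op 2: add_edge(E, C). Edges now: 2
Op 3: add_edge(B, E). Edges now: 3
Op 4: add_edge(D, E). Edges now: 4
Op 5: add_edge(B, A). Edges now: 5
Op 6: add_edge(B, D). Edges now: 6
Op 7: add_edge(D, E) (duplicate, no change). Edges now: 6
Op 8: add_edge(D, A). Edges now: 7
Compute levels (Kahn BFS):
  sources (in-degree 0): B
  process B: level=0
    B->A: in-degree(A)=2, level(A)>=1
    B->D: in-degree(D)=0, level(D)=1, enqueue
    B->E: in-degree(E)=1, level(E)>=1
  process D: level=1
    D->A: in-degree(A)=1, level(A)>=2
    D->E: in-degree(E)=0, level(E)=2, enqueue
  process E: level=2
    E->A: in-degree(A)=0, level(A)=3, enqueue
    E->C: in-degree(C)=0, level(C)=3, enqueue
  process A: level=3
  process C: level=3
All levels: A:3, B:0, C:3, D:1, E:2

Answer: A:3, B:0, C:3, D:1, E:2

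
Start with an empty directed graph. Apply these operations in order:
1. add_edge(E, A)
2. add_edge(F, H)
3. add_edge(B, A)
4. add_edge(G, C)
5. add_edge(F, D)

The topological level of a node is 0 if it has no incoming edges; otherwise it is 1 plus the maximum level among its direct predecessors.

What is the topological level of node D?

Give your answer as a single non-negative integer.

Answer: 1

Derivation:
Op 1: add_edge(E, A). Edges now: 1
Op 2: add_edge(F, H). Edges now: 2
Op 3: add_edge(B, A). Edges now: 3
Op 4: add_edge(G, C). Edges now: 4
Op 5: add_edge(F, D). Edges now: 5
Compute levels (Kahn BFS):
  sources (in-degree 0): B, E, F, G
  process B: level=0
    B->A: in-degree(A)=1, level(A)>=1
  process E: level=0
    E->A: in-degree(A)=0, level(A)=1, enqueue
  process F: level=0
    F->D: in-degree(D)=0, level(D)=1, enqueue
    F->H: in-degree(H)=0, level(H)=1, enqueue
  process G: level=0
    G->C: in-degree(C)=0, level(C)=1, enqueue
  process A: level=1
  process D: level=1
  process H: level=1
  process C: level=1
All levels: A:1, B:0, C:1, D:1, E:0, F:0, G:0, H:1
level(D) = 1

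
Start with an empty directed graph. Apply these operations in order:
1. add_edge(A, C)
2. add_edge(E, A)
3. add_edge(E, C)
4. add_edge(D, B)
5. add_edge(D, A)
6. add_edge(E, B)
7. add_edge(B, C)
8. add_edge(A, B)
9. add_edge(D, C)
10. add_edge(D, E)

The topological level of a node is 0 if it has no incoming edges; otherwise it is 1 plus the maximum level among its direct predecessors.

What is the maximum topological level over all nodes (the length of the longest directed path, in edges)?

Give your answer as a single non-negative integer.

Answer: 4

Derivation:
Op 1: add_edge(A, C). Edges now: 1
Op 2: add_edge(E, A). Edges now: 2
Op 3: add_edge(E, C). Edges now: 3
Op 4: add_edge(D, B). Edges now: 4
Op 5: add_edge(D, A). Edges now: 5
Op 6: add_edge(E, B). Edges now: 6
Op 7: add_edge(B, C). Edges now: 7
Op 8: add_edge(A, B). Edges now: 8
Op 9: add_edge(D, C). Edges now: 9
Op 10: add_edge(D, E). Edges now: 10
Compute levels (Kahn BFS):
  sources (in-degree 0): D
  process D: level=0
    D->A: in-degree(A)=1, level(A)>=1
    D->B: in-degree(B)=2, level(B)>=1
    D->C: in-degree(C)=3, level(C)>=1
    D->E: in-degree(E)=0, level(E)=1, enqueue
  process E: level=1
    E->A: in-degree(A)=0, level(A)=2, enqueue
    E->B: in-degree(B)=1, level(B)>=2
    E->C: in-degree(C)=2, level(C)>=2
  process A: level=2
    A->B: in-degree(B)=0, level(B)=3, enqueue
    A->C: in-degree(C)=1, level(C)>=3
  process B: level=3
    B->C: in-degree(C)=0, level(C)=4, enqueue
  process C: level=4
All levels: A:2, B:3, C:4, D:0, E:1
max level = 4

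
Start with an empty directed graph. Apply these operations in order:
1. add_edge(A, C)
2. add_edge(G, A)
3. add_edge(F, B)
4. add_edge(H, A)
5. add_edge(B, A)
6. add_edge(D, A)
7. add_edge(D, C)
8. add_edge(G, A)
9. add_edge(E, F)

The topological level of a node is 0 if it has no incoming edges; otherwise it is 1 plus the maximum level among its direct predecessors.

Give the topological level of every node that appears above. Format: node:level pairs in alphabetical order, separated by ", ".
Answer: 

Answer: A:3, B:2, C:4, D:0, E:0, F:1, G:0, H:0

Derivation:
Op 1: add_edge(A, C). Edges now: 1
Op 2: add_edge(G, A). Edges now: 2
Op 3: add_edge(F, B). Edges now: 3
Op 4: add_edge(H, A). Edges now: 4
Op 5: add_edge(B, A). Edges now: 5
Op 6: add_edge(D, A). Edges now: 6
Op 7: add_edge(D, C). Edges now: 7
Op 8: add_edge(G, A) (duplicate, no change). Edges now: 7
Op 9: add_edge(E, F). Edges now: 8
Compute levels (Kahn BFS):
  sources (in-degree 0): D, E, G, H
  process D: level=0
    D->A: in-degree(A)=3, level(A)>=1
    D->C: in-degree(C)=1, level(C)>=1
  process E: level=0
    E->F: in-degree(F)=0, level(F)=1, enqueue
  process G: level=0
    G->A: in-degree(A)=2, level(A)>=1
  process H: level=0
    H->A: in-degree(A)=1, level(A)>=1
  process F: level=1
    F->B: in-degree(B)=0, level(B)=2, enqueue
  process B: level=2
    B->A: in-degree(A)=0, level(A)=3, enqueue
  process A: level=3
    A->C: in-degree(C)=0, level(C)=4, enqueue
  process C: level=4
All levels: A:3, B:2, C:4, D:0, E:0, F:1, G:0, H:0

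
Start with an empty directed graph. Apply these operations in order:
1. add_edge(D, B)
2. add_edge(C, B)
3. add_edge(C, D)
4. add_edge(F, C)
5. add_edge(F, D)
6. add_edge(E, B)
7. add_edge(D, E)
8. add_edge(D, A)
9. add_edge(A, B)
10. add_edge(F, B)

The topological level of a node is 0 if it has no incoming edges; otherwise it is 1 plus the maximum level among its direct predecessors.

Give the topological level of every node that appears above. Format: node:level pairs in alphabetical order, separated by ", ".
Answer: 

Op 1: add_edge(D, B). Edges now: 1
Op 2: add_edge(C, B). Edges now: 2
Op 3: add_edge(C, D). Edges now: 3
Op 4: add_edge(F, C). Edges now: 4
Op 5: add_edge(F, D). Edges now: 5
Op 6: add_edge(E, B). Edges now: 6
Op 7: add_edge(D, E). Edges now: 7
Op 8: add_edge(D, A). Edges now: 8
Op 9: add_edge(A, B). Edges now: 9
Op 10: add_edge(F, B). Edges now: 10
Compute levels (Kahn BFS):
  sources (in-degree 0): F
  process F: level=0
    F->B: in-degree(B)=4, level(B)>=1
    F->C: in-degree(C)=0, level(C)=1, enqueue
    F->D: in-degree(D)=1, level(D)>=1
  process C: level=1
    C->B: in-degree(B)=3, level(B)>=2
    C->D: in-degree(D)=0, level(D)=2, enqueue
  process D: level=2
    D->A: in-degree(A)=0, level(A)=3, enqueue
    D->B: in-degree(B)=2, level(B)>=3
    D->E: in-degree(E)=0, level(E)=3, enqueue
  process A: level=3
    A->B: in-degree(B)=1, level(B)>=4
  process E: level=3
    E->B: in-degree(B)=0, level(B)=4, enqueue
  process B: level=4
All levels: A:3, B:4, C:1, D:2, E:3, F:0

Answer: A:3, B:4, C:1, D:2, E:3, F:0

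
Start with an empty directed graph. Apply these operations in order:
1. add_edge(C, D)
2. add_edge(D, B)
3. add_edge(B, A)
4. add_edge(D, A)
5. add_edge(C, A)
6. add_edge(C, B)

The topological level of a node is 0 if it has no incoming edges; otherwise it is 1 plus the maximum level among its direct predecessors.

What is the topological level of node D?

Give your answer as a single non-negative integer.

Answer: 1

Derivation:
Op 1: add_edge(C, D). Edges now: 1
Op 2: add_edge(D, B). Edges now: 2
Op 3: add_edge(B, A). Edges now: 3
Op 4: add_edge(D, A). Edges now: 4
Op 5: add_edge(C, A). Edges now: 5
Op 6: add_edge(C, B). Edges now: 6
Compute levels (Kahn BFS):
  sources (in-degree 0): C
  process C: level=0
    C->A: in-degree(A)=2, level(A)>=1
    C->B: in-degree(B)=1, level(B)>=1
    C->D: in-degree(D)=0, level(D)=1, enqueue
  process D: level=1
    D->A: in-degree(A)=1, level(A)>=2
    D->B: in-degree(B)=0, level(B)=2, enqueue
  process B: level=2
    B->A: in-degree(A)=0, level(A)=3, enqueue
  process A: level=3
All levels: A:3, B:2, C:0, D:1
level(D) = 1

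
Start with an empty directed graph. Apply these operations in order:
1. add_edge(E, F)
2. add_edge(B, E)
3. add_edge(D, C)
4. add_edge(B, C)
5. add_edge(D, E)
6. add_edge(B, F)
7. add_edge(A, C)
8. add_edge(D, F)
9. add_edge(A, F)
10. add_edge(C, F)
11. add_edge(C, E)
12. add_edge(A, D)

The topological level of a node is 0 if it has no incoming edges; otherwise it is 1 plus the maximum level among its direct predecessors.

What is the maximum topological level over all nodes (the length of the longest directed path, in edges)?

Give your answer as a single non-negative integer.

Answer: 4

Derivation:
Op 1: add_edge(E, F). Edges now: 1
Op 2: add_edge(B, E). Edges now: 2
Op 3: add_edge(D, C). Edges now: 3
Op 4: add_edge(B, C). Edges now: 4
Op 5: add_edge(D, E). Edges now: 5
Op 6: add_edge(B, F). Edges now: 6
Op 7: add_edge(A, C). Edges now: 7
Op 8: add_edge(D, F). Edges now: 8
Op 9: add_edge(A, F). Edges now: 9
Op 10: add_edge(C, F). Edges now: 10
Op 11: add_edge(C, E). Edges now: 11
Op 12: add_edge(A, D). Edges now: 12
Compute levels (Kahn BFS):
  sources (in-degree 0): A, B
  process A: level=0
    A->C: in-degree(C)=2, level(C)>=1
    A->D: in-degree(D)=0, level(D)=1, enqueue
    A->F: in-degree(F)=4, level(F)>=1
  process B: level=0
    B->C: in-degree(C)=1, level(C)>=1
    B->E: in-degree(E)=2, level(E)>=1
    B->F: in-degree(F)=3, level(F)>=1
  process D: level=1
    D->C: in-degree(C)=0, level(C)=2, enqueue
    D->E: in-degree(E)=1, level(E)>=2
    D->F: in-degree(F)=2, level(F)>=2
  process C: level=2
    C->E: in-degree(E)=0, level(E)=3, enqueue
    C->F: in-degree(F)=1, level(F)>=3
  process E: level=3
    E->F: in-degree(F)=0, level(F)=4, enqueue
  process F: level=4
All levels: A:0, B:0, C:2, D:1, E:3, F:4
max level = 4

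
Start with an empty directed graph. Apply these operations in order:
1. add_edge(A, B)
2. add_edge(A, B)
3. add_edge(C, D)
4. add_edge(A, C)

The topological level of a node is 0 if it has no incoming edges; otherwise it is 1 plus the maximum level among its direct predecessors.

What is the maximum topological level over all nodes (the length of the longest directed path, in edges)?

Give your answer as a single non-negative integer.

Op 1: add_edge(A, B). Edges now: 1
Op 2: add_edge(A, B) (duplicate, no change). Edges now: 1
Op 3: add_edge(C, D). Edges now: 2
Op 4: add_edge(A, C). Edges now: 3
Compute levels (Kahn BFS):
  sources (in-degree 0): A
  process A: level=0
    A->B: in-degree(B)=0, level(B)=1, enqueue
    A->C: in-degree(C)=0, level(C)=1, enqueue
  process B: level=1
  process C: level=1
    C->D: in-degree(D)=0, level(D)=2, enqueue
  process D: level=2
All levels: A:0, B:1, C:1, D:2
max level = 2

Answer: 2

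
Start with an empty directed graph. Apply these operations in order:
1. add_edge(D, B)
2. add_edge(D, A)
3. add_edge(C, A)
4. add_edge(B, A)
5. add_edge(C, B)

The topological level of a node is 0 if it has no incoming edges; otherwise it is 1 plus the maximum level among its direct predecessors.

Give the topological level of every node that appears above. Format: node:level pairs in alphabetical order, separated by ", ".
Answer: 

Op 1: add_edge(D, B). Edges now: 1
Op 2: add_edge(D, A). Edges now: 2
Op 3: add_edge(C, A). Edges now: 3
Op 4: add_edge(B, A). Edges now: 4
Op 5: add_edge(C, B). Edges now: 5
Compute levels (Kahn BFS):
  sources (in-degree 0): C, D
  process C: level=0
    C->A: in-degree(A)=2, level(A)>=1
    C->B: in-degree(B)=1, level(B)>=1
  process D: level=0
    D->A: in-degree(A)=1, level(A)>=1
    D->B: in-degree(B)=0, level(B)=1, enqueue
  process B: level=1
    B->A: in-degree(A)=0, level(A)=2, enqueue
  process A: level=2
All levels: A:2, B:1, C:0, D:0

Answer: A:2, B:1, C:0, D:0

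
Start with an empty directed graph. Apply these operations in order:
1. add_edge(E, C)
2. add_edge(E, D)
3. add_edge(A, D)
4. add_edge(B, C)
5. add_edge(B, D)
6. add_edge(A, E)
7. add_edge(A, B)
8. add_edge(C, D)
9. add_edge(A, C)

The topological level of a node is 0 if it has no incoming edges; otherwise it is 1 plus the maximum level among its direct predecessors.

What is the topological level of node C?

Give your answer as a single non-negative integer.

Op 1: add_edge(E, C). Edges now: 1
Op 2: add_edge(E, D). Edges now: 2
Op 3: add_edge(A, D). Edges now: 3
Op 4: add_edge(B, C). Edges now: 4
Op 5: add_edge(B, D). Edges now: 5
Op 6: add_edge(A, E). Edges now: 6
Op 7: add_edge(A, B). Edges now: 7
Op 8: add_edge(C, D). Edges now: 8
Op 9: add_edge(A, C). Edges now: 9
Compute levels (Kahn BFS):
  sources (in-degree 0): A
  process A: level=0
    A->B: in-degree(B)=0, level(B)=1, enqueue
    A->C: in-degree(C)=2, level(C)>=1
    A->D: in-degree(D)=3, level(D)>=1
    A->E: in-degree(E)=0, level(E)=1, enqueue
  process B: level=1
    B->C: in-degree(C)=1, level(C)>=2
    B->D: in-degree(D)=2, level(D)>=2
  process E: level=1
    E->C: in-degree(C)=0, level(C)=2, enqueue
    E->D: in-degree(D)=1, level(D)>=2
  process C: level=2
    C->D: in-degree(D)=0, level(D)=3, enqueue
  process D: level=3
All levels: A:0, B:1, C:2, D:3, E:1
level(C) = 2

Answer: 2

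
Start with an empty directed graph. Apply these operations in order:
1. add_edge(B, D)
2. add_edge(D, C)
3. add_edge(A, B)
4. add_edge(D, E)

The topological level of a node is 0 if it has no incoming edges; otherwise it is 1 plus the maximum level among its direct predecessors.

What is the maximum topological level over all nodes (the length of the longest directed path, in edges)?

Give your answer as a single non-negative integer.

Answer: 3

Derivation:
Op 1: add_edge(B, D). Edges now: 1
Op 2: add_edge(D, C). Edges now: 2
Op 3: add_edge(A, B). Edges now: 3
Op 4: add_edge(D, E). Edges now: 4
Compute levels (Kahn BFS):
  sources (in-degree 0): A
  process A: level=0
    A->B: in-degree(B)=0, level(B)=1, enqueue
  process B: level=1
    B->D: in-degree(D)=0, level(D)=2, enqueue
  process D: level=2
    D->C: in-degree(C)=0, level(C)=3, enqueue
    D->E: in-degree(E)=0, level(E)=3, enqueue
  process C: level=3
  process E: level=3
All levels: A:0, B:1, C:3, D:2, E:3
max level = 3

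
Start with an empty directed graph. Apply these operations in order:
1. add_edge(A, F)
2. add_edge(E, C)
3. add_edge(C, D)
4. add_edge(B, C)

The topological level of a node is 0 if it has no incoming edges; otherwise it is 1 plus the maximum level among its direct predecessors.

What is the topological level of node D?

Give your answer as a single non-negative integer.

Op 1: add_edge(A, F). Edges now: 1
Op 2: add_edge(E, C). Edges now: 2
Op 3: add_edge(C, D). Edges now: 3
Op 4: add_edge(B, C). Edges now: 4
Compute levels (Kahn BFS):
  sources (in-degree 0): A, B, E
  process A: level=0
    A->F: in-degree(F)=0, level(F)=1, enqueue
  process B: level=0
    B->C: in-degree(C)=1, level(C)>=1
  process E: level=0
    E->C: in-degree(C)=0, level(C)=1, enqueue
  process F: level=1
  process C: level=1
    C->D: in-degree(D)=0, level(D)=2, enqueue
  process D: level=2
All levels: A:0, B:0, C:1, D:2, E:0, F:1
level(D) = 2

Answer: 2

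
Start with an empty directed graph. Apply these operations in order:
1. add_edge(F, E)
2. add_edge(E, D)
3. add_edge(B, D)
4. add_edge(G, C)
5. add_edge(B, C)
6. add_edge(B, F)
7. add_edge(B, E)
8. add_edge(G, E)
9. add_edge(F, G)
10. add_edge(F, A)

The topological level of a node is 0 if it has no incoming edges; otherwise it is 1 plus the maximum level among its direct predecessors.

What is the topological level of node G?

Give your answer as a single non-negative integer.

Answer: 2

Derivation:
Op 1: add_edge(F, E). Edges now: 1
Op 2: add_edge(E, D). Edges now: 2
Op 3: add_edge(B, D). Edges now: 3
Op 4: add_edge(G, C). Edges now: 4
Op 5: add_edge(B, C). Edges now: 5
Op 6: add_edge(B, F). Edges now: 6
Op 7: add_edge(B, E). Edges now: 7
Op 8: add_edge(G, E). Edges now: 8
Op 9: add_edge(F, G). Edges now: 9
Op 10: add_edge(F, A). Edges now: 10
Compute levels (Kahn BFS):
  sources (in-degree 0): B
  process B: level=0
    B->C: in-degree(C)=1, level(C)>=1
    B->D: in-degree(D)=1, level(D)>=1
    B->E: in-degree(E)=2, level(E)>=1
    B->F: in-degree(F)=0, level(F)=1, enqueue
  process F: level=1
    F->A: in-degree(A)=0, level(A)=2, enqueue
    F->E: in-degree(E)=1, level(E)>=2
    F->G: in-degree(G)=0, level(G)=2, enqueue
  process A: level=2
  process G: level=2
    G->C: in-degree(C)=0, level(C)=3, enqueue
    G->E: in-degree(E)=0, level(E)=3, enqueue
  process C: level=3
  process E: level=3
    E->D: in-degree(D)=0, level(D)=4, enqueue
  process D: level=4
All levels: A:2, B:0, C:3, D:4, E:3, F:1, G:2
level(G) = 2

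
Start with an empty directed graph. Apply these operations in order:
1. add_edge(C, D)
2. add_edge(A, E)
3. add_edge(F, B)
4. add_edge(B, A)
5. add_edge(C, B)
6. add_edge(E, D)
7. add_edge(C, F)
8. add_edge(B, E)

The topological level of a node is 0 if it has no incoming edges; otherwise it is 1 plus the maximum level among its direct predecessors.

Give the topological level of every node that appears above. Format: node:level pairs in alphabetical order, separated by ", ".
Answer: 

Answer: A:3, B:2, C:0, D:5, E:4, F:1

Derivation:
Op 1: add_edge(C, D). Edges now: 1
Op 2: add_edge(A, E). Edges now: 2
Op 3: add_edge(F, B). Edges now: 3
Op 4: add_edge(B, A). Edges now: 4
Op 5: add_edge(C, B). Edges now: 5
Op 6: add_edge(E, D). Edges now: 6
Op 7: add_edge(C, F). Edges now: 7
Op 8: add_edge(B, E). Edges now: 8
Compute levels (Kahn BFS):
  sources (in-degree 0): C
  process C: level=0
    C->B: in-degree(B)=1, level(B)>=1
    C->D: in-degree(D)=1, level(D)>=1
    C->F: in-degree(F)=0, level(F)=1, enqueue
  process F: level=1
    F->B: in-degree(B)=0, level(B)=2, enqueue
  process B: level=2
    B->A: in-degree(A)=0, level(A)=3, enqueue
    B->E: in-degree(E)=1, level(E)>=3
  process A: level=3
    A->E: in-degree(E)=0, level(E)=4, enqueue
  process E: level=4
    E->D: in-degree(D)=0, level(D)=5, enqueue
  process D: level=5
All levels: A:3, B:2, C:0, D:5, E:4, F:1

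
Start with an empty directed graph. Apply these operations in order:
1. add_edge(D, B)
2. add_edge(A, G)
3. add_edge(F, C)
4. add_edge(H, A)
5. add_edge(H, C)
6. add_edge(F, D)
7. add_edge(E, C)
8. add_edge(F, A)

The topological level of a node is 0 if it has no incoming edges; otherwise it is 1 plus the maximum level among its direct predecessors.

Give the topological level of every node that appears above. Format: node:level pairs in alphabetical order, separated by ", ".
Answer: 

Answer: A:1, B:2, C:1, D:1, E:0, F:0, G:2, H:0

Derivation:
Op 1: add_edge(D, B). Edges now: 1
Op 2: add_edge(A, G). Edges now: 2
Op 3: add_edge(F, C). Edges now: 3
Op 4: add_edge(H, A). Edges now: 4
Op 5: add_edge(H, C). Edges now: 5
Op 6: add_edge(F, D). Edges now: 6
Op 7: add_edge(E, C). Edges now: 7
Op 8: add_edge(F, A). Edges now: 8
Compute levels (Kahn BFS):
  sources (in-degree 0): E, F, H
  process E: level=0
    E->C: in-degree(C)=2, level(C)>=1
  process F: level=0
    F->A: in-degree(A)=1, level(A)>=1
    F->C: in-degree(C)=1, level(C)>=1
    F->D: in-degree(D)=0, level(D)=1, enqueue
  process H: level=0
    H->A: in-degree(A)=0, level(A)=1, enqueue
    H->C: in-degree(C)=0, level(C)=1, enqueue
  process D: level=1
    D->B: in-degree(B)=0, level(B)=2, enqueue
  process A: level=1
    A->G: in-degree(G)=0, level(G)=2, enqueue
  process C: level=1
  process B: level=2
  process G: level=2
All levels: A:1, B:2, C:1, D:1, E:0, F:0, G:2, H:0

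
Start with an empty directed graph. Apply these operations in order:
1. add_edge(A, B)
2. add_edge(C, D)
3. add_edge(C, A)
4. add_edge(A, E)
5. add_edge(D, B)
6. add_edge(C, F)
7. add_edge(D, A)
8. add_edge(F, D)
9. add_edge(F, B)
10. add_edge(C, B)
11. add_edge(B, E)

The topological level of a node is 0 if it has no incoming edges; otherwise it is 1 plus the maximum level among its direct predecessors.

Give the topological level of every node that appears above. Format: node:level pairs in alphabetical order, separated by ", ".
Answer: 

Op 1: add_edge(A, B). Edges now: 1
Op 2: add_edge(C, D). Edges now: 2
Op 3: add_edge(C, A). Edges now: 3
Op 4: add_edge(A, E). Edges now: 4
Op 5: add_edge(D, B). Edges now: 5
Op 6: add_edge(C, F). Edges now: 6
Op 7: add_edge(D, A). Edges now: 7
Op 8: add_edge(F, D). Edges now: 8
Op 9: add_edge(F, B). Edges now: 9
Op 10: add_edge(C, B). Edges now: 10
Op 11: add_edge(B, E). Edges now: 11
Compute levels (Kahn BFS):
  sources (in-degree 0): C
  process C: level=0
    C->A: in-degree(A)=1, level(A)>=1
    C->B: in-degree(B)=3, level(B)>=1
    C->D: in-degree(D)=1, level(D)>=1
    C->F: in-degree(F)=0, level(F)=1, enqueue
  process F: level=1
    F->B: in-degree(B)=2, level(B)>=2
    F->D: in-degree(D)=0, level(D)=2, enqueue
  process D: level=2
    D->A: in-degree(A)=0, level(A)=3, enqueue
    D->B: in-degree(B)=1, level(B)>=3
  process A: level=3
    A->B: in-degree(B)=0, level(B)=4, enqueue
    A->E: in-degree(E)=1, level(E)>=4
  process B: level=4
    B->E: in-degree(E)=0, level(E)=5, enqueue
  process E: level=5
All levels: A:3, B:4, C:0, D:2, E:5, F:1

Answer: A:3, B:4, C:0, D:2, E:5, F:1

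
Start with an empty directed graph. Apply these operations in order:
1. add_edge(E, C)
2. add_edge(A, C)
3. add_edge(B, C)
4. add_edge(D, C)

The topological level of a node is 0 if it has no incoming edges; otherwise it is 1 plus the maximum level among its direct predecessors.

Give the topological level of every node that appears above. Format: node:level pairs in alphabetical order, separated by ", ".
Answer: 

Op 1: add_edge(E, C). Edges now: 1
Op 2: add_edge(A, C). Edges now: 2
Op 3: add_edge(B, C). Edges now: 3
Op 4: add_edge(D, C). Edges now: 4
Compute levels (Kahn BFS):
  sources (in-degree 0): A, B, D, E
  process A: level=0
    A->C: in-degree(C)=3, level(C)>=1
  process B: level=0
    B->C: in-degree(C)=2, level(C)>=1
  process D: level=0
    D->C: in-degree(C)=1, level(C)>=1
  process E: level=0
    E->C: in-degree(C)=0, level(C)=1, enqueue
  process C: level=1
All levels: A:0, B:0, C:1, D:0, E:0

Answer: A:0, B:0, C:1, D:0, E:0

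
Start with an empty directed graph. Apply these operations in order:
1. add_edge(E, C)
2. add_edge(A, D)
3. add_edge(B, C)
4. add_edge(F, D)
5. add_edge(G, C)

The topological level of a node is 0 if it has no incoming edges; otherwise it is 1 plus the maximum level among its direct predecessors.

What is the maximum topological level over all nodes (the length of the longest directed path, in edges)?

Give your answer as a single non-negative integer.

Answer: 1

Derivation:
Op 1: add_edge(E, C). Edges now: 1
Op 2: add_edge(A, D). Edges now: 2
Op 3: add_edge(B, C). Edges now: 3
Op 4: add_edge(F, D). Edges now: 4
Op 5: add_edge(G, C). Edges now: 5
Compute levels (Kahn BFS):
  sources (in-degree 0): A, B, E, F, G
  process A: level=0
    A->D: in-degree(D)=1, level(D)>=1
  process B: level=0
    B->C: in-degree(C)=2, level(C)>=1
  process E: level=0
    E->C: in-degree(C)=1, level(C)>=1
  process F: level=0
    F->D: in-degree(D)=0, level(D)=1, enqueue
  process G: level=0
    G->C: in-degree(C)=0, level(C)=1, enqueue
  process D: level=1
  process C: level=1
All levels: A:0, B:0, C:1, D:1, E:0, F:0, G:0
max level = 1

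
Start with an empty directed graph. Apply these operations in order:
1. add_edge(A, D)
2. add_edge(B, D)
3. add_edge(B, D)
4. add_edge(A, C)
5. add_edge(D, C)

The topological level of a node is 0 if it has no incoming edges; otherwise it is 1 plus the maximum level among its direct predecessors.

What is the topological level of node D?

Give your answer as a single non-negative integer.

Answer: 1

Derivation:
Op 1: add_edge(A, D). Edges now: 1
Op 2: add_edge(B, D). Edges now: 2
Op 3: add_edge(B, D) (duplicate, no change). Edges now: 2
Op 4: add_edge(A, C). Edges now: 3
Op 5: add_edge(D, C). Edges now: 4
Compute levels (Kahn BFS):
  sources (in-degree 0): A, B
  process A: level=0
    A->C: in-degree(C)=1, level(C)>=1
    A->D: in-degree(D)=1, level(D)>=1
  process B: level=0
    B->D: in-degree(D)=0, level(D)=1, enqueue
  process D: level=1
    D->C: in-degree(C)=0, level(C)=2, enqueue
  process C: level=2
All levels: A:0, B:0, C:2, D:1
level(D) = 1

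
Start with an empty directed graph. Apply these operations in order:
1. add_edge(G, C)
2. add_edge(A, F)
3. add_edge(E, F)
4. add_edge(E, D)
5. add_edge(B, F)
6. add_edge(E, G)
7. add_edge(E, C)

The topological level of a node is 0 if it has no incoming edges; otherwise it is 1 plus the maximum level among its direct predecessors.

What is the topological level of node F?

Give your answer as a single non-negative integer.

Op 1: add_edge(G, C). Edges now: 1
Op 2: add_edge(A, F). Edges now: 2
Op 3: add_edge(E, F). Edges now: 3
Op 4: add_edge(E, D). Edges now: 4
Op 5: add_edge(B, F). Edges now: 5
Op 6: add_edge(E, G). Edges now: 6
Op 7: add_edge(E, C). Edges now: 7
Compute levels (Kahn BFS):
  sources (in-degree 0): A, B, E
  process A: level=0
    A->F: in-degree(F)=2, level(F)>=1
  process B: level=0
    B->F: in-degree(F)=1, level(F)>=1
  process E: level=0
    E->C: in-degree(C)=1, level(C)>=1
    E->D: in-degree(D)=0, level(D)=1, enqueue
    E->F: in-degree(F)=0, level(F)=1, enqueue
    E->G: in-degree(G)=0, level(G)=1, enqueue
  process D: level=1
  process F: level=1
  process G: level=1
    G->C: in-degree(C)=0, level(C)=2, enqueue
  process C: level=2
All levels: A:0, B:0, C:2, D:1, E:0, F:1, G:1
level(F) = 1

Answer: 1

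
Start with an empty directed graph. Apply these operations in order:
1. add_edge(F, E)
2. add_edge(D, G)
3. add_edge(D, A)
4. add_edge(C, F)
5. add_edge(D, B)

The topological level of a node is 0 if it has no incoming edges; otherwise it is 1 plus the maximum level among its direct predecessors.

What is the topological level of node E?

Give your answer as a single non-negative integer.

Answer: 2

Derivation:
Op 1: add_edge(F, E). Edges now: 1
Op 2: add_edge(D, G). Edges now: 2
Op 3: add_edge(D, A). Edges now: 3
Op 4: add_edge(C, F). Edges now: 4
Op 5: add_edge(D, B). Edges now: 5
Compute levels (Kahn BFS):
  sources (in-degree 0): C, D
  process C: level=0
    C->F: in-degree(F)=0, level(F)=1, enqueue
  process D: level=0
    D->A: in-degree(A)=0, level(A)=1, enqueue
    D->B: in-degree(B)=0, level(B)=1, enqueue
    D->G: in-degree(G)=0, level(G)=1, enqueue
  process F: level=1
    F->E: in-degree(E)=0, level(E)=2, enqueue
  process A: level=1
  process B: level=1
  process G: level=1
  process E: level=2
All levels: A:1, B:1, C:0, D:0, E:2, F:1, G:1
level(E) = 2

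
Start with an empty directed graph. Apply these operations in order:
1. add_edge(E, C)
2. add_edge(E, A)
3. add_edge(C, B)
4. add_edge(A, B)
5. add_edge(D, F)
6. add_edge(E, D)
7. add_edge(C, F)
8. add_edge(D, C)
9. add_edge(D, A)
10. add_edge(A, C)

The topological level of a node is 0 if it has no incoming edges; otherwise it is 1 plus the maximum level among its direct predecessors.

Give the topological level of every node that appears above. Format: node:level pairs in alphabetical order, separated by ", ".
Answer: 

Answer: A:2, B:4, C:3, D:1, E:0, F:4

Derivation:
Op 1: add_edge(E, C). Edges now: 1
Op 2: add_edge(E, A). Edges now: 2
Op 3: add_edge(C, B). Edges now: 3
Op 4: add_edge(A, B). Edges now: 4
Op 5: add_edge(D, F). Edges now: 5
Op 6: add_edge(E, D). Edges now: 6
Op 7: add_edge(C, F). Edges now: 7
Op 8: add_edge(D, C). Edges now: 8
Op 9: add_edge(D, A). Edges now: 9
Op 10: add_edge(A, C). Edges now: 10
Compute levels (Kahn BFS):
  sources (in-degree 0): E
  process E: level=0
    E->A: in-degree(A)=1, level(A)>=1
    E->C: in-degree(C)=2, level(C)>=1
    E->D: in-degree(D)=0, level(D)=1, enqueue
  process D: level=1
    D->A: in-degree(A)=0, level(A)=2, enqueue
    D->C: in-degree(C)=1, level(C)>=2
    D->F: in-degree(F)=1, level(F)>=2
  process A: level=2
    A->B: in-degree(B)=1, level(B)>=3
    A->C: in-degree(C)=0, level(C)=3, enqueue
  process C: level=3
    C->B: in-degree(B)=0, level(B)=4, enqueue
    C->F: in-degree(F)=0, level(F)=4, enqueue
  process B: level=4
  process F: level=4
All levels: A:2, B:4, C:3, D:1, E:0, F:4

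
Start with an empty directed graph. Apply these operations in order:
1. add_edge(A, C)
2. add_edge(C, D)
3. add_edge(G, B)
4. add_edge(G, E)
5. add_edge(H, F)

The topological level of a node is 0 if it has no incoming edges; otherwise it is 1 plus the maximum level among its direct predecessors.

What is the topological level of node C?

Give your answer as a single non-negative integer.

Op 1: add_edge(A, C). Edges now: 1
Op 2: add_edge(C, D). Edges now: 2
Op 3: add_edge(G, B). Edges now: 3
Op 4: add_edge(G, E). Edges now: 4
Op 5: add_edge(H, F). Edges now: 5
Compute levels (Kahn BFS):
  sources (in-degree 0): A, G, H
  process A: level=0
    A->C: in-degree(C)=0, level(C)=1, enqueue
  process G: level=0
    G->B: in-degree(B)=0, level(B)=1, enqueue
    G->E: in-degree(E)=0, level(E)=1, enqueue
  process H: level=0
    H->F: in-degree(F)=0, level(F)=1, enqueue
  process C: level=1
    C->D: in-degree(D)=0, level(D)=2, enqueue
  process B: level=1
  process E: level=1
  process F: level=1
  process D: level=2
All levels: A:0, B:1, C:1, D:2, E:1, F:1, G:0, H:0
level(C) = 1

Answer: 1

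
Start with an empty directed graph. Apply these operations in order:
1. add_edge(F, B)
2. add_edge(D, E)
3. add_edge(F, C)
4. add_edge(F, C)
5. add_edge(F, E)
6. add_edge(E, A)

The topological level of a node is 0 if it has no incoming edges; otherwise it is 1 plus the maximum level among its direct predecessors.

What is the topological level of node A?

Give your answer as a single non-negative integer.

Answer: 2

Derivation:
Op 1: add_edge(F, B). Edges now: 1
Op 2: add_edge(D, E). Edges now: 2
Op 3: add_edge(F, C). Edges now: 3
Op 4: add_edge(F, C) (duplicate, no change). Edges now: 3
Op 5: add_edge(F, E). Edges now: 4
Op 6: add_edge(E, A). Edges now: 5
Compute levels (Kahn BFS):
  sources (in-degree 0): D, F
  process D: level=0
    D->E: in-degree(E)=1, level(E)>=1
  process F: level=0
    F->B: in-degree(B)=0, level(B)=1, enqueue
    F->C: in-degree(C)=0, level(C)=1, enqueue
    F->E: in-degree(E)=0, level(E)=1, enqueue
  process B: level=1
  process C: level=1
  process E: level=1
    E->A: in-degree(A)=0, level(A)=2, enqueue
  process A: level=2
All levels: A:2, B:1, C:1, D:0, E:1, F:0
level(A) = 2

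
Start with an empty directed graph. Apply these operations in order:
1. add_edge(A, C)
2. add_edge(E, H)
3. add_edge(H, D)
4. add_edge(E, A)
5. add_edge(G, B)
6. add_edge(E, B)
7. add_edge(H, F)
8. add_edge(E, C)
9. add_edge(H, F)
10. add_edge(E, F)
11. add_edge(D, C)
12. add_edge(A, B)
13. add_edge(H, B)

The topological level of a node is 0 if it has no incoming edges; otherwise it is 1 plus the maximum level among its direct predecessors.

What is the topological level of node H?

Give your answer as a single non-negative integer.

Answer: 1

Derivation:
Op 1: add_edge(A, C). Edges now: 1
Op 2: add_edge(E, H). Edges now: 2
Op 3: add_edge(H, D). Edges now: 3
Op 4: add_edge(E, A). Edges now: 4
Op 5: add_edge(G, B). Edges now: 5
Op 6: add_edge(E, B). Edges now: 6
Op 7: add_edge(H, F). Edges now: 7
Op 8: add_edge(E, C). Edges now: 8
Op 9: add_edge(H, F) (duplicate, no change). Edges now: 8
Op 10: add_edge(E, F). Edges now: 9
Op 11: add_edge(D, C). Edges now: 10
Op 12: add_edge(A, B). Edges now: 11
Op 13: add_edge(H, B). Edges now: 12
Compute levels (Kahn BFS):
  sources (in-degree 0): E, G
  process E: level=0
    E->A: in-degree(A)=0, level(A)=1, enqueue
    E->B: in-degree(B)=3, level(B)>=1
    E->C: in-degree(C)=2, level(C)>=1
    E->F: in-degree(F)=1, level(F)>=1
    E->H: in-degree(H)=0, level(H)=1, enqueue
  process G: level=0
    G->B: in-degree(B)=2, level(B)>=1
  process A: level=1
    A->B: in-degree(B)=1, level(B)>=2
    A->C: in-degree(C)=1, level(C)>=2
  process H: level=1
    H->B: in-degree(B)=0, level(B)=2, enqueue
    H->D: in-degree(D)=0, level(D)=2, enqueue
    H->F: in-degree(F)=0, level(F)=2, enqueue
  process B: level=2
  process D: level=2
    D->C: in-degree(C)=0, level(C)=3, enqueue
  process F: level=2
  process C: level=3
All levels: A:1, B:2, C:3, D:2, E:0, F:2, G:0, H:1
level(H) = 1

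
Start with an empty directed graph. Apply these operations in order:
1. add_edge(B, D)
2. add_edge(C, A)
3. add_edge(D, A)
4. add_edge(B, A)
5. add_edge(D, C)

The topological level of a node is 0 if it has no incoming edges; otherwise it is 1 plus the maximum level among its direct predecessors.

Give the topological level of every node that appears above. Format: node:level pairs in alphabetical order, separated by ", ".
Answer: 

Op 1: add_edge(B, D). Edges now: 1
Op 2: add_edge(C, A). Edges now: 2
Op 3: add_edge(D, A). Edges now: 3
Op 4: add_edge(B, A). Edges now: 4
Op 5: add_edge(D, C). Edges now: 5
Compute levels (Kahn BFS):
  sources (in-degree 0): B
  process B: level=0
    B->A: in-degree(A)=2, level(A)>=1
    B->D: in-degree(D)=0, level(D)=1, enqueue
  process D: level=1
    D->A: in-degree(A)=1, level(A)>=2
    D->C: in-degree(C)=0, level(C)=2, enqueue
  process C: level=2
    C->A: in-degree(A)=0, level(A)=3, enqueue
  process A: level=3
All levels: A:3, B:0, C:2, D:1

Answer: A:3, B:0, C:2, D:1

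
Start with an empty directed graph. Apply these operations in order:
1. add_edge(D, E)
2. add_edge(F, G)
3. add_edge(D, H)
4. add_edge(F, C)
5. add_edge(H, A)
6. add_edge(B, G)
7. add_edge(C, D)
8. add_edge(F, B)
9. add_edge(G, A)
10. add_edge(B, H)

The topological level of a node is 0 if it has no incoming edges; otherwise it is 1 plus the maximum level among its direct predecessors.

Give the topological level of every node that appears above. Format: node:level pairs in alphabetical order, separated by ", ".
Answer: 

Answer: A:4, B:1, C:1, D:2, E:3, F:0, G:2, H:3

Derivation:
Op 1: add_edge(D, E). Edges now: 1
Op 2: add_edge(F, G). Edges now: 2
Op 3: add_edge(D, H). Edges now: 3
Op 4: add_edge(F, C). Edges now: 4
Op 5: add_edge(H, A). Edges now: 5
Op 6: add_edge(B, G). Edges now: 6
Op 7: add_edge(C, D). Edges now: 7
Op 8: add_edge(F, B). Edges now: 8
Op 9: add_edge(G, A). Edges now: 9
Op 10: add_edge(B, H). Edges now: 10
Compute levels (Kahn BFS):
  sources (in-degree 0): F
  process F: level=0
    F->B: in-degree(B)=0, level(B)=1, enqueue
    F->C: in-degree(C)=0, level(C)=1, enqueue
    F->G: in-degree(G)=1, level(G)>=1
  process B: level=1
    B->G: in-degree(G)=0, level(G)=2, enqueue
    B->H: in-degree(H)=1, level(H)>=2
  process C: level=1
    C->D: in-degree(D)=0, level(D)=2, enqueue
  process G: level=2
    G->A: in-degree(A)=1, level(A)>=3
  process D: level=2
    D->E: in-degree(E)=0, level(E)=3, enqueue
    D->H: in-degree(H)=0, level(H)=3, enqueue
  process E: level=3
  process H: level=3
    H->A: in-degree(A)=0, level(A)=4, enqueue
  process A: level=4
All levels: A:4, B:1, C:1, D:2, E:3, F:0, G:2, H:3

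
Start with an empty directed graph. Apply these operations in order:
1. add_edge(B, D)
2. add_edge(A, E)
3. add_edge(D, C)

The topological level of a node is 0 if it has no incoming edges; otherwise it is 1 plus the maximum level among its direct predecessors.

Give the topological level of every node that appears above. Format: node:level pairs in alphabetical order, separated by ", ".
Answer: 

Answer: A:0, B:0, C:2, D:1, E:1

Derivation:
Op 1: add_edge(B, D). Edges now: 1
Op 2: add_edge(A, E). Edges now: 2
Op 3: add_edge(D, C). Edges now: 3
Compute levels (Kahn BFS):
  sources (in-degree 0): A, B
  process A: level=0
    A->E: in-degree(E)=0, level(E)=1, enqueue
  process B: level=0
    B->D: in-degree(D)=0, level(D)=1, enqueue
  process E: level=1
  process D: level=1
    D->C: in-degree(C)=0, level(C)=2, enqueue
  process C: level=2
All levels: A:0, B:0, C:2, D:1, E:1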